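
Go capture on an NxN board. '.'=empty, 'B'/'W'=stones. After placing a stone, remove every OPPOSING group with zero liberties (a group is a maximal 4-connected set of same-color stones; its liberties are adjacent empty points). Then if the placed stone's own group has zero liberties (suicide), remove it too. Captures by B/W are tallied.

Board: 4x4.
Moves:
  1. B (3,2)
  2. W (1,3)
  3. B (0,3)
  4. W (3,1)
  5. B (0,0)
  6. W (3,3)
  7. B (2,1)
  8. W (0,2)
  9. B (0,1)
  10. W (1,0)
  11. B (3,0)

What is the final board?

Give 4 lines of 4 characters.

Move 1: B@(3,2) -> caps B=0 W=0
Move 2: W@(1,3) -> caps B=0 W=0
Move 3: B@(0,3) -> caps B=0 W=0
Move 4: W@(3,1) -> caps B=0 W=0
Move 5: B@(0,0) -> caps B=0 W=0
Move 6: W@(3,3) -> caps B=0 W=0
Move 7: B@(2,1) -> caps B=0 W=0
Move 8: W@(0,2) -> caps B=0 W=1
Move 9: B@(0,1) -> caps B=0 W=1
Move 10: W@(1,0) -> caps B=0 W=1
Move 11: B@(3,0) -> caps B=1 W=1

Answer: BBW.
W..W
.B..
B.BW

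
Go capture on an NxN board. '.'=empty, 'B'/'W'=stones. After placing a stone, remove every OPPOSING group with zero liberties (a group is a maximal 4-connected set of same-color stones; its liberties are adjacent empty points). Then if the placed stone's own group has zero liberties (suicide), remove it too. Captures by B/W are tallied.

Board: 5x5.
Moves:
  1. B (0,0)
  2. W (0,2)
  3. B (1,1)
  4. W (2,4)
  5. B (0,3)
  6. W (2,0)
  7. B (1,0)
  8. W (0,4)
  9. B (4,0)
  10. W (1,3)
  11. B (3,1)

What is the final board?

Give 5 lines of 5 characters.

Answer: B.W.W
BB.W.
W...W
.B...
B....

Derivation:
Move 1: B@(0,0) -> caps B=0 W=0
Move 2: W@(0,2) -> caps B=0 W=0
Move 3: B@(1,1) -> caps B=0 W=0
Move 4: W@(2,4) -> caps B=0 W=0
Move 5: B@(0,3) -> caps B=0 W=0
Move 6: W@(2,0) -> caps B=0 W=0
Move 7: B@(1,0) -> caps B=0 W=0
Move 8: W@(0,4) -> caps B=0 W=0
Move 9: B@(4,0) -> caps B=0 W=0
Move 10: W@(1,3) -> caps B=0 W=1
Move 11: B@(3,1) -> caps B=0 W=1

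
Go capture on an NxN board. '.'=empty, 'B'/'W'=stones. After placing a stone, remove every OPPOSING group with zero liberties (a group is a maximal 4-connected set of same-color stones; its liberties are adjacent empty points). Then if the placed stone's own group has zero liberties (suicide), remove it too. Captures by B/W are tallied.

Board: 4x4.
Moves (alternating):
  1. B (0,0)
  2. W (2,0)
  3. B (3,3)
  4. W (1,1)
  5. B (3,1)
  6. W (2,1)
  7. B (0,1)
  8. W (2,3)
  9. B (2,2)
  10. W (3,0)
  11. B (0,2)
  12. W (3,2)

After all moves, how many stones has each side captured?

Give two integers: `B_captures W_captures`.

Move 1: B@(0,0) -> caps B=0 W=0
Move 2: W@(2,0) -> caps B=0 W=0
Move 3: B@(3,3) -> caps B=0 W=0
Move 4: W@(1,1) -> caps B=0 W=0
Move 5: B@(3,1) -> caps B=0 W=0
Move 6: W@(2,1) -> caps B=0 W=0
Move 7: B@(0,1) -> caps B=0 W=0
Move 8: W@(2,3) -> caps B=0 W=0
Move 9: B@(2,2) -> caps B=0 W=0
Move 10: W@(3,0) -> caps B=0 W=0
Move 11: B@(0,2) -> caps B=0 W=0
Move 12: W@(3,2) -> caps B=0 W=2

Answer: 0 2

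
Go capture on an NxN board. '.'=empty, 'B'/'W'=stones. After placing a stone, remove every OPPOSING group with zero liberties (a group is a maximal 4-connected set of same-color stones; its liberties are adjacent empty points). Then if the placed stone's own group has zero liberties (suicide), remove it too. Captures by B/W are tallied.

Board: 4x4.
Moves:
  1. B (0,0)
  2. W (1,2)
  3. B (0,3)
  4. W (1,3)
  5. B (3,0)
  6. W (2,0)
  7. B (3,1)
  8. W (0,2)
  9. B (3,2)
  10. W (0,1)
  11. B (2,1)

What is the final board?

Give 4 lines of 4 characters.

Move 1: B@(0,0) -> caps B=0 W=0
Move 2: W@(1,2) -> caps B=0 W=0
Move 3: B@(0,3) -> caps B=0 W=0
Move 4: W@(1,3) -> caps B=0 W=0
Move 5: B@(3,0) -> caps B=0 W=0
Move 6: W@(2,0) -> caps B=0 W=0
Move 7: B@(3,1) -> caps B=0 W=0
Move 8: W@(0,2) -> caps B=0 W=1
Move 9: B@(3,2) -> caps B=0 W=1
Move 10: W@(0,1) -> caps B=0 W=1
Move 11: B@(2,1) -> caps B=0 W=1

Answer: BWW.
..WW
WB..
BBB.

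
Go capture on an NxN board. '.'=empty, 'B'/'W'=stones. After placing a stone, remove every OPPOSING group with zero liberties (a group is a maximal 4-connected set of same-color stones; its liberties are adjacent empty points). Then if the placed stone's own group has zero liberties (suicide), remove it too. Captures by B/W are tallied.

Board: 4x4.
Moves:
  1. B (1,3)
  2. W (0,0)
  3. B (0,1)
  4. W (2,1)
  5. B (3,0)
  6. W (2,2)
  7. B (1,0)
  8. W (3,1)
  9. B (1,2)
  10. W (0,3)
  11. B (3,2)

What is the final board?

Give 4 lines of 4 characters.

Answer: .B.W
B.BB
.WW.
BWB.

Derivation:
Move 1: B@(1,3) -> caps B=0 W=0
Move 2: W@(0,0) -> caps B=0 W=0
Move 3: B@(0,1) -> caps B=0 W=0
Move 4: W@(2,1) -> caps B=0 W=0
Move 5: B@(3,0) -> caps B=0 W=0
Move 6: W@(2,2) -> caps B=0 W=0
Move 7: B@(1,0) -> caps B=1 W=0
Move 8: W@(3,1) -> caps B=1 W=0
Move 9: B@(1,2) -> caps B=1 W=0
Move 10: W@(0,3) -> caps B=1 W=0
Move 11: B@(3,2) -> caps B=1 W=0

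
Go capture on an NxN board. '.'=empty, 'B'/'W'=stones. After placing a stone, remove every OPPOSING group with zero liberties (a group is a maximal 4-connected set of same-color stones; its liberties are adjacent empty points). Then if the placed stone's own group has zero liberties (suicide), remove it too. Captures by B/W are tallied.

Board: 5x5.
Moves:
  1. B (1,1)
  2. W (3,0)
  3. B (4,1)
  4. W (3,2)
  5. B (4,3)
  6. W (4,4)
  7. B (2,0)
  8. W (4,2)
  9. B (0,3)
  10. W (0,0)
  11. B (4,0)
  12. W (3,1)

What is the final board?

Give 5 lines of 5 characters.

Move 1: B@(1,1) -> caps B=0 W=0
Move 2: W@(3,0) -> caps B=0 W=0
Move 3: B@(4,1) -> caps B=0 W=0
Move 4: W@(3,2) -> caps B=0 W=0
Move 5: B@(4,3) -> caps B=0 W=0
Move 6: W@(4,4) -> caps B=0 W=0
Move 7: B@(2,0) -> caps B=0 W=0
Move 8: W@(4,2) -> caps B=0 W=0
Move 9: B@(0,3) -> caps B=0 W=0
Move 10: W@(0,0) -> caps B=0 W=0
Move 11: B@(4,0) -> caps B=0 W=0
Move 12: W@(3,1) -> caps B=0 W=2

Answer: W..B.
.B...
B....
WWW..
..WBW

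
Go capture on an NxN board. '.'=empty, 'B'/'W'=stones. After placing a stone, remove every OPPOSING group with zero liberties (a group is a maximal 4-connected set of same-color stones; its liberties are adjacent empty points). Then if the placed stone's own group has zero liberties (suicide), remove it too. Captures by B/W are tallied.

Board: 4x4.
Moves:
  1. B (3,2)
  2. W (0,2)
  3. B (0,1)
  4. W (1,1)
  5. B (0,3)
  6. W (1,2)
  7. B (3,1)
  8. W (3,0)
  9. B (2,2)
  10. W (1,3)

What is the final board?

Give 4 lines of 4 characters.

Move 1: B@(3,2) -> caps B=0 W=0
Move 2: W@(0,2) -> caps B=0 W=0
Move 3: B@(0,1) -> caps B=0 W=0
Move 4: W@(1,1) -> caps B=0 W=0
Move 5: B@(0,3) -> caps B=0 W=0
Move 6: W@(1,2) -> caps B=0 W=0
Move 7: B@(3,1) -> caps B=0 W=0
Move 8: W@(3,0) -> caps B=0 W=0
Move 9: B@(2,2) -> caps B=0 W=0
Move 10: W@(1,3) -> caps B=0 W=1

Answer: .BW.
.WWW
..B.
WBB.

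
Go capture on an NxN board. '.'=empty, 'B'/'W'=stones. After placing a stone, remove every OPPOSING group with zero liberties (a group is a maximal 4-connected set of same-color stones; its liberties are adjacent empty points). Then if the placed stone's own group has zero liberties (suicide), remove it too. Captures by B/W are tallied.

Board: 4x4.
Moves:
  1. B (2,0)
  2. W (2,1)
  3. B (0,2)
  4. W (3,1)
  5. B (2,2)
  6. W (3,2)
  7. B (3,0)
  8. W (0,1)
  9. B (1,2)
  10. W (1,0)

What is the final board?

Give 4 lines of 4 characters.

Move 1: B@(2,0) -> caps B=0 W=0
Move 2: W@(2,1) -> caps B=0 W=0
Move 3: B@(0,2) -> caps B=0 W=0
Move 4: W@(3,1) -> caps B=0 W=0
Move 5: B@(2,2) -> caps B=0 W=0
Move 6: W@(3,2) -> caps B=0 W=0
Move 7: B@(3,0) -> caps B=0 W=0
Move 8: W@(0,1) -> caps B=0 W=0
Move 9: B@(1,2) -> caps B=0 W=0
Move 10: W@(1,0) -> caps B=0 W=2

Answer: .WB.
W.B.
.WB.
.WW.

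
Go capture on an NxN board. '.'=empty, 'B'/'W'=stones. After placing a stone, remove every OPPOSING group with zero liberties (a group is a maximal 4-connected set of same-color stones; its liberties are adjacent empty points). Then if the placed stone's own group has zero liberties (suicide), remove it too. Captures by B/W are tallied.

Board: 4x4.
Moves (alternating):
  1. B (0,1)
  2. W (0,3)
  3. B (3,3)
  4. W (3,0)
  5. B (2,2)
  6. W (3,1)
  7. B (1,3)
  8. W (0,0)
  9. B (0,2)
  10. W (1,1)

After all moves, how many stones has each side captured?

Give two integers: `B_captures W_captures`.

Answer: 1 0

Derivation:
Move 1: B@(0,1) -> caps B=0 W=0
Move 2: W@(0,3) -> caps B=0 W=0
Move 3: B@(3,3) -> caps B=0 W=0
Move 4: W@(3,0) -> caps B=0 W=0
Move 5: B@(2,2) -> caps B=0 W=0
Move 6: W@(3,1) -> caps B=0 W=0
Move 7: B@(1,3) -> caps B=0 W=0
Move 8: W@(0,0) -> caps B=0 W=0
Move 9: B@(0,2) -> caps B=1 W=0
Move 10: W@(1,1) -> caps B=1 W=0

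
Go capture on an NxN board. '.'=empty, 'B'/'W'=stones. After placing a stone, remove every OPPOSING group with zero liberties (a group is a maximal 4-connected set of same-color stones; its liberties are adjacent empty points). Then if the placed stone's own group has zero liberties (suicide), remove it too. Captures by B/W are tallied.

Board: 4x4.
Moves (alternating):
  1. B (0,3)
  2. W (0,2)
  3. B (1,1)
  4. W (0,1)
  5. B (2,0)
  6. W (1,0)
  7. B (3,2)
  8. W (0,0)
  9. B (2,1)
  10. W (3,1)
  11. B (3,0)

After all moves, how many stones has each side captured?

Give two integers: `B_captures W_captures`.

Move 1: B@(0,3) -> caps B=0 W=0
Move 2: W@(0,2) -> caps B=0 W=0
Move 3: B@(1,1) -> caps B=0 W=0
Move 4: W@(0,1) -> caps B=0 W=0
Move 5: B@(2,0) -> caps B=0 W=0
Move 6: W@(1,0) -> caps B=0 W=0
Move 7: B@(3,2) -> caps B=0 W=0
Move 8: W@(0,0) -> caps B=0 W=0
Move 9: B@(2,1) -> caps B=0 W=0
Move 10: W@(3,1) -> caps B=0 W=0
Move 11: B@(3,0) -> caps B=1 W=0

Answer: 1 0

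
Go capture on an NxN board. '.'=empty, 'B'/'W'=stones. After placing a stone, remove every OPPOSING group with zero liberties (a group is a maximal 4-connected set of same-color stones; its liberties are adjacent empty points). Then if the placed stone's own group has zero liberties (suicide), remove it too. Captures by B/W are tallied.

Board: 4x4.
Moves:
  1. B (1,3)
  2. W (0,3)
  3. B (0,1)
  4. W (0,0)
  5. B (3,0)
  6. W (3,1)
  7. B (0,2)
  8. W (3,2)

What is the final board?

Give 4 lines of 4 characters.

Move 1: B@(1,3) -> caps B=0 W=0
Move 2: W@(0,3) -> caps B=0 W=0
Move 3: B@(0,1) -> caps B=0 W=0
Move 4: W@(0,0) -> caps B=0 W=0
Move 5: B@(3,0) -> caps B=0 W=0
Move 6: W@(3,1) -> caps B=0 W=0
Move 7: B@(0,2) -> caps B=1 W=0
Move 8: W@(3,2) -> caps B=1 W=0

Answer: WBB.
...B
....
BWW.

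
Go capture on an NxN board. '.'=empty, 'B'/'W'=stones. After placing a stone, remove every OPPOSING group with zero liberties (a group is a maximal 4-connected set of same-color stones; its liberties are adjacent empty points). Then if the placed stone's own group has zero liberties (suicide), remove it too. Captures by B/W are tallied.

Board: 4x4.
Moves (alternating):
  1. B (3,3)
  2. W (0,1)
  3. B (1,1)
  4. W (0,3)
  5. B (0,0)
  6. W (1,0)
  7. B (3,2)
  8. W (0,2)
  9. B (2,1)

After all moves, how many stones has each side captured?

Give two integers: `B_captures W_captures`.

Move 1: B@(3,3) -> caps B=0 W=0
Move 2: W@(0,1) -> caps B=0 W=0
Move 3: B@(1,1) -> caps B=0 W=0
Move 4: W@(0,3) -> caps B=0 W=0
Move 5: B@(0,0) -> caps B=0 W=0
Move 6: W@(1,0) -> caps B=0 W=1
Move 7: B@(3,2) -> caps B=0 W=1
Move 8: W@(0,2) -> caps B=0 W=1
Move 9: B@(2,1) -> caps B=0 W=1

Answer: 0 1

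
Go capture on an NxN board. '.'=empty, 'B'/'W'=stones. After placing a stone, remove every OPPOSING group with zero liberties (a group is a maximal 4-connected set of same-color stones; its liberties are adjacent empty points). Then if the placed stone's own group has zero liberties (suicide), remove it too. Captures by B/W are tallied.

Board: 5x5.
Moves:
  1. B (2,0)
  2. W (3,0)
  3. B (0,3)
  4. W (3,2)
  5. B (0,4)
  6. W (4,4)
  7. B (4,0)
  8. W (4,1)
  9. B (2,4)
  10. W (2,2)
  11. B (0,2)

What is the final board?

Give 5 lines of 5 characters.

Move 1: B@(2,0) -> caps B=0 W=0
Move 2: W@(3,0) -> caps B=0 W=0
Move 3: B@(0,3) -> caps B=0 W=0
Move 4: W@(3,2) -> caps B=0 W=0
Move 5: B@(0,4) -> caps B=0 W=0
Move 6: W@(4,4) -> caps B=0 W=0
Move 7: B@(4,0) -> caps B=0 W=0
Move 8: W@(4,1) -> caps B=0 W=1
Move 9: B@(2,4) -> caps B=0 W=1
Move 10: W@(2,2) -> caps B=0 W=1
Move 11: B@(0,2) -> caps B=0 W=1

Answer: ..BBB
.....
B.W.B
W.W..
.W..W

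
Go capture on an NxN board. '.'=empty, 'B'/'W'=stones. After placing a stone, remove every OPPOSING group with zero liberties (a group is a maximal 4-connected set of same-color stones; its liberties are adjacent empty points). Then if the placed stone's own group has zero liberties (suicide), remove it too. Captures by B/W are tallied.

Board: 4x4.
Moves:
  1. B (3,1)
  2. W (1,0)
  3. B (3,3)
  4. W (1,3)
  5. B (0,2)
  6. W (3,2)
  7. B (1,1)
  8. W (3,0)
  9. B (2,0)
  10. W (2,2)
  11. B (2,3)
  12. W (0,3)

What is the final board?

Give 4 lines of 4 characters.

Answer: ..BW
WB.W
B.W.
.BW.

Derivation:
Move 1: B@(3,1) -> caps B=0 W=0
Move 2: W@(1,0) -> caps B=0 W=0
Move 3: B@(3,3) -> caps B=0 W=0
Move 4: W@(1,3) -> caps B=0 W=0
Move 5: B@(0,2) -> caps B=0 W=0
Move 6: W@(3,2) -> caps B=0 W=0
Move 7: B@(1,1) -> caps B=0 W=0
Move 8: W@(3,0) -> caps B=0 W=0
Move 9: B@(2,0) -> caps B=1 W=0
Move 10: W@(2,2) -> caps B=1 W=0
Move 11: B@(2,3) -> caps B=1 W=0
Move 12: W@(0,3) -> caps B=1 W=0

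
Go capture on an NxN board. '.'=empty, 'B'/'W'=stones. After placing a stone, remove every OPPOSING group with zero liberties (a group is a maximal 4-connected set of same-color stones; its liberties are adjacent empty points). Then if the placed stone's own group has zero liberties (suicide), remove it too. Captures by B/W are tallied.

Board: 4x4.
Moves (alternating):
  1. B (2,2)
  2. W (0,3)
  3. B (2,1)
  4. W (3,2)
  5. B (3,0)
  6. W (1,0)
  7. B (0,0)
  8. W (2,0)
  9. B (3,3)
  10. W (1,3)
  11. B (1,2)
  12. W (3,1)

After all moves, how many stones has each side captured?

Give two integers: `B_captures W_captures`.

Move 1: B@(2,2) -> caps B=0 W=0
Move 2: W@(0,3) -> caps B=0 W=0
Move 3: B@(2,1) -> caps B=0 W=0
Move 4: W@(3,2) -> caps B=0 W=0
Move 5: B@(3,0) -> caps B=0 W=0
Move 6: W@(1,0) -> caps B=0 W=0
Move 7: B@(0,0) -> caps B=0 W=0
Move 8: W@(2,0) -> caps B=0 W=0
Move 9: B@(3,3) -> caps B=0 W=0
Move 10: W@(1,3) -> caps B=0 W=0
Move 11: B@(1,2) -> caps B=0 W=0
Move 12: W@(3,1) -> caps B=0 W=1

Answer: 0 1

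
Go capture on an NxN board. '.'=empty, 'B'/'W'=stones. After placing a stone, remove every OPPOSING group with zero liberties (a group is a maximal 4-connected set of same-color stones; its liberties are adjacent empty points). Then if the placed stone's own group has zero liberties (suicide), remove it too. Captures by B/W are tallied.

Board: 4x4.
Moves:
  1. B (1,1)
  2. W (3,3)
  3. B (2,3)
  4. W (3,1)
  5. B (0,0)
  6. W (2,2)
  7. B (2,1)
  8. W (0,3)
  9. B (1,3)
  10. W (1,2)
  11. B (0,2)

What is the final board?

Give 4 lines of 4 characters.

Answer: B.BW
.BW.
.BW.
.W.W

Derivation:
Move 1: B@(1,1) -> caps B=0 W=0
Move 2: W@(3,3) -> caps B=0 W=0
Move 3: B@(2,3) -> caps B=0 W=0
Move 4: W@(3,1) -> caps B=0 W=0
Move 5: B@(0,0) -> caps B=0 W=0
Move 6: W@(2,2) -> caps B=0 W=0
Move 7: B@(2,1) -> caps B=0 W=0
Move 8: W@(0,3) -> caps B=0 W=0
Move 9: B@(1,3) -> caps B=0 W=0
Move 10: W@(1,2) -> caps B=0 W=2
Move 11: B@(0,2) -> caps B=0 W=2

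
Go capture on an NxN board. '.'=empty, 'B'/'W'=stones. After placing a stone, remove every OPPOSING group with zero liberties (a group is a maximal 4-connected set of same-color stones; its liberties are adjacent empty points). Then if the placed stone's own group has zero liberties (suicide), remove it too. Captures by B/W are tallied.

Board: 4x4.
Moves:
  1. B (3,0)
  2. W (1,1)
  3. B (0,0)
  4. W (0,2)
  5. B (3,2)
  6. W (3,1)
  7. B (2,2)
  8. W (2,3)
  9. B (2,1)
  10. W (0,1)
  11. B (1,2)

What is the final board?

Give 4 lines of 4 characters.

Answer: BWW.
.WB.
.BBW
B.B.

Derivation:
Move 1: B@(3,0) -> caps B=0 W=0
Move 2: W@(1,1) -> caps B=0 W=0
Move 3: B@(0,0) -> caps B=0 W=0
Move 4: W@(0,2) -> caps B=0 W=0
Move 5: B@(3,2) -> caps B=0 W=0
Move 6: W@(3,1) -> caps B=0 W=0
Move 7: B@(2,2) -> caps B=0 W=0
Move 8: W@(2,3) -> caps B=0 W=0
Move 9: B@(2,1) -> caps B=1 W=0
Move 10: W@(0,1) -> caps B=1 W=0
Move 11: B@(1,2) -> caps B=1 W=0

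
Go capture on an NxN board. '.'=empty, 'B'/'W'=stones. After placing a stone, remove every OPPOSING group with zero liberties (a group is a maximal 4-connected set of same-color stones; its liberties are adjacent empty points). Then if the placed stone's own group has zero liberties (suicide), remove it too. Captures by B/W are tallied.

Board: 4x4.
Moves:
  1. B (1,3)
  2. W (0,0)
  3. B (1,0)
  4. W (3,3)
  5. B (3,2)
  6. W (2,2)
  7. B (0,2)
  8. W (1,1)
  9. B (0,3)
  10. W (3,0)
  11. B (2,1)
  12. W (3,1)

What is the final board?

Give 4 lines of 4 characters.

Move 1: B@(1,3) -> caps B=0 W=0
Move 2: W@(0,0) -> caps B=0 W=0
Move 3: B@(1,0) -> caps B=0 W=0
Move 4: W@(3,3) -> caps B=0 W=0
Move 5: B@(3,2) -> caps B=0 W=0
Move 6: W@(2,2) -> caps B=0 W=0
Move 7: B@(0,2) -> caps B=0 W=0
Move 8: W@(1,1) -> caps B=0 W=0
Move 9: B@(0,3) -> caps B=0 W=0
Move 10: W@(3,0) -> caps B=0 W=0
Move 11: B@(2,1) -> caps B=0 W=0
Move 12: W@(3,1) -> caps B=0 W=1

Answer: W.BB
BW.B
.BW.
WW.W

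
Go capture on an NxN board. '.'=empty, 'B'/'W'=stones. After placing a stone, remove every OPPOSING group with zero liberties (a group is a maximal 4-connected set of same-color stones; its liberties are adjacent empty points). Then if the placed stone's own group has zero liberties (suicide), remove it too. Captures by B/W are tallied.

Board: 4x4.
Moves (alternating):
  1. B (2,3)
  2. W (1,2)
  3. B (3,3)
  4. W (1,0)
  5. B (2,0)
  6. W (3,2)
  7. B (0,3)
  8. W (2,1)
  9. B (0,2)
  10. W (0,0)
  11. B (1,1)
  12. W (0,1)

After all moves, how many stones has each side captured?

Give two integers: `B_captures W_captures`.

Move 1: B@(2,3) -> caps B=0 W=0
Move 2: W@(1,2) -> caps B=0 W=0
Move 3: B@(3,3) -> caps B=0 W=0
Move 4: W@(1,0) -> caps B=0 W=0
Move 5: B@(2,0) -> caps B=0 W=0
Move 6: W@(3,2) -> caps B=0 W=0
Move 7: B@(0,3) -> caps B=0 W=0
Move 8: W@(2,1) -> caps B=0 W=0
Move 9: B@(0,2) -> caps B=0 W=0
Move 10: W@(0,0) -> caps B=0 W=0
Move 11: B@(1,1) -> caps B=0 W=0
Move 12: W@(0,1) -> caps B=0 W=1

Answer: 0 1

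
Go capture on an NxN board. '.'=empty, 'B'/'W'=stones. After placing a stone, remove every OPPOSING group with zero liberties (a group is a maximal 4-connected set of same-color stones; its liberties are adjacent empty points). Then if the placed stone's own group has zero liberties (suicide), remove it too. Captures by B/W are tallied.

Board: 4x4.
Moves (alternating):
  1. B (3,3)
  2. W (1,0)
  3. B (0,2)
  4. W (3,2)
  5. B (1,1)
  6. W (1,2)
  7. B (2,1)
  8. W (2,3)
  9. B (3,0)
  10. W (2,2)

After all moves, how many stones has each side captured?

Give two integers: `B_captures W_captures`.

Answer: 0 1

Derivation:
Move 1: B@(3,3) -> caps B=0 W=0
Move 2: W@(1,0) -> caps B=0 W=0
Move 3: B@(0,2) -> caps B=0 W=0
Move 4: W@(3,2) -> caps B=0 W=0
Move 5: B@(1,1) -> caps B=0 W=0
Move 6: W@(1,2) -> caps B=0 W=0
Move 7: B@(2,1) -> caps B=0 W=0
Move 8: W@(2,3) -> caps B=0 W=1
Move 9: B@(3,0) -> caps B=0 W=1
Move 10: W@(2,2) -> caps B=0 W=1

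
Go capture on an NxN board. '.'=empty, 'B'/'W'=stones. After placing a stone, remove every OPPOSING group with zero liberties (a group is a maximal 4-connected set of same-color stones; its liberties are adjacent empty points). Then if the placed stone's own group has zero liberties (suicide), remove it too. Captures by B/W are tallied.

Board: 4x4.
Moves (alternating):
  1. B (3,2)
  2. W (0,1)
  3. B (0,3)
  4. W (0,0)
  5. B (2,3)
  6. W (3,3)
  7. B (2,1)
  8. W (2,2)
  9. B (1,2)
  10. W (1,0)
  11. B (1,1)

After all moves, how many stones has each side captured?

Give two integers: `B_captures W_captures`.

Move 1: B@(3,2) -> caps B=0 W=0
Move 2: W@(0,1) -> caps B=0 W=0
Move 3: B@(0,3) -> caps B=0 W=0
Move 4: W@(0,0) -> caps B=0 W=0
Move 5: B@(2,3) -> caps B=0 W=0
Move 6: W@(3,3) -> caps B=0 W=0
Move 7: B@(2,1) -> caps B=0 W=0
Move 8: W@(2,2) -> caps B=0 W=0
Move 9: B@(1,2) -> caps B=1 W=0
Move 10: W@(1,0) -> caps B=1 W=0
Move 11: B@(1,1) -> caps B=1 W=0

Answer: 1 0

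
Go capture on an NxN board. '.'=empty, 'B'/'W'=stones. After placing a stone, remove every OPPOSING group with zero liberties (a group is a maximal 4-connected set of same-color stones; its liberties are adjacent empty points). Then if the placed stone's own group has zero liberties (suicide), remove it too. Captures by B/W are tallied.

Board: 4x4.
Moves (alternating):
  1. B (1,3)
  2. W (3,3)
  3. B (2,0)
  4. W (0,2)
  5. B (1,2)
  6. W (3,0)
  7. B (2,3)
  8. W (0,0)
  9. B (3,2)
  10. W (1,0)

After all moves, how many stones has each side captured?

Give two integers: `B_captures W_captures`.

Answer: 1 0

Derivation:
Move 1: B@(1,3) -> caps B=0 W=0
Move 2: W@(3,3) -> caps B=0 W=0
Move 3: B@(2,0) -> caps B=0 W=0
Move 4: W@(0,2) -> caps B=0 W=0
Move 5: B@(1,2) -> caps B=0 W=0
Move 6: W@(3,0) -> caps B=0 W=0
Move 7: B@(2,3) -> caps B=0 W=0
Move 8: W@(0,0) -> caps B=0 W=0
Move 9: B@(3,2) -> caps B=1 W=0
Move 10: W@(1,0) -> caps B=1 W=0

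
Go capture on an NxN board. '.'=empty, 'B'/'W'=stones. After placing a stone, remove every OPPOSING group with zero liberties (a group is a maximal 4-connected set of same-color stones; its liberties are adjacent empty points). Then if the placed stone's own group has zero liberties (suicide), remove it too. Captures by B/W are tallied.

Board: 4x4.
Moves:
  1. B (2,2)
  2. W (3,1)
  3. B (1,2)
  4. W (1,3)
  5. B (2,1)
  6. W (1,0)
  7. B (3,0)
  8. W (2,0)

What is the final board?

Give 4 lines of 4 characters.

Answer: ....
W.BW
WBB.
.W..

Derivation:
Move 1: B@(2,2) -> caps B=0 W=0
Move 2: W@(3,1) -> caps B=0 W=0
Move 3: B@(1,2) -> caps B=0 W=0
Move 4: W@(1,3) -> caps B=0 W=0
Move 5: B@(2,1) -> caps B=0 W=0
Move 6: W@(1,0) -> caps B=0 W=0
Move 7: B@(3,0) -> caps B=0 W=0
Move 8: W@(2,0) -> caps B=0 W=1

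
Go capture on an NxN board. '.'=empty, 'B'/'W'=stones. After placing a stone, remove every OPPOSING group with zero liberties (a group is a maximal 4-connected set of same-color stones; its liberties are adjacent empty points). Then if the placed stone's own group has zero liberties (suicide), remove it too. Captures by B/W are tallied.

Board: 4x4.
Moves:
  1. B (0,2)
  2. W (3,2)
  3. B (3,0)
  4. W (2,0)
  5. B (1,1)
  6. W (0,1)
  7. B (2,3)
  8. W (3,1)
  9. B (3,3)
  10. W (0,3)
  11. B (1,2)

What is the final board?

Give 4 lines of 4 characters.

Move 1: B@(0,2) -> caps B=0 W=0
Move 2: W@(3,2) -> caps B=0 W=0
Move 3: B@(3,0) -> caps B=0 W=0
Move 4: W@(2,0) -> caps B=0 W=0
Move 5: B@(1,1) -> caps B=0 W=0
Move 6: W@(0,1) -> caps B=0 W=0
Move 7: B@(2,3) -> caps B=0 W=0
Move 8: W@(3,1) -> caps B=0 W=1
Move 9: B@(3,3) -> caps B=0 W=1
Move 10: W@(0,3) -> caps B=0 W=1
Move 11: B@(1,2) -> caps B=0 W=1

Answer: .WBW
.BB.
W..B
.WWB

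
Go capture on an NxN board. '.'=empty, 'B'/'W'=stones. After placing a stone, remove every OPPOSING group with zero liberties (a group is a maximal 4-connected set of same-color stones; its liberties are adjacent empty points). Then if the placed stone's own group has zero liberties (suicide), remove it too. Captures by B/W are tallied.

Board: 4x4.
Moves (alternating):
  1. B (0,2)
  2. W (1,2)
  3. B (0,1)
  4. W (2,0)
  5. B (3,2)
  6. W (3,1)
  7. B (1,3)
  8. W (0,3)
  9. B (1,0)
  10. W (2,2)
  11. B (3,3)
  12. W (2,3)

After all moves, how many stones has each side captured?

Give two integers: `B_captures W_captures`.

Answer: 0 2

Derivation:
Move 1: B@(0,2) -> caps B=0 W=0
Move 2: W@(1,2) -> caps B=0 W=0
Move 3: B@(0,1) -> caps B=0 W=0
Move 4: W@(2,0) -> caps B=0 W=0
Move 5: B@(3,2) -> caps B=0 W=0
Move 6: W@(3,1) -> caps B=0 W=0
Move 7: B@(1,3) -> caps B=0 W=0
Move 8: W@(0,3) -> caps B=0 W=0
Move 9: B@(1,0) -> caps B=0 W=0
Move 10: W@(2,2) -> caps B=0 W=0
Move 11: B@(3,3) -> caps B=0 W=0
Move 12: W@(2,3) -> caps B=0 W=2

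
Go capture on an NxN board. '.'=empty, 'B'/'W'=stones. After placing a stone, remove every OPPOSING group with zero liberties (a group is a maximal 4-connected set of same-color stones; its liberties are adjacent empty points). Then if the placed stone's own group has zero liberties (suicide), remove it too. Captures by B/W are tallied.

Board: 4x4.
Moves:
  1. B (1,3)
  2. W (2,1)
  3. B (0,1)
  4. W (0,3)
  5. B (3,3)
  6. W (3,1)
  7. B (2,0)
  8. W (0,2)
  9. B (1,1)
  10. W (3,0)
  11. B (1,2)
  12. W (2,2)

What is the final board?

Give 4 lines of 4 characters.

Move 1: B@(1,3) -> caps B=0 W=0
Move 2: W@(2,1) -> caps B=0 W=0
Move 3: B@(0,1) -> caps B=0 W=0
Move 4: W@(0,3) -> caps B=0 W=0
Move 5: B@(3,3) -> caps B=0 W=0
Move 6: W@(3,1) -> caps B=0 W=0
Move 7: B@(2,0) -> caps B=0 W=0
Move 8: W@(0,2) -> caps B=0 W=0
Move 9: B@(1,1) -> caps B=0 W=0
Move 10: W@(3,0) -> caps B=0 W=0
Move 11: B@(1,2) -> caps B=2 W=0
Move 12: W@(2,2) -> caps B=2 W=0

Answer: .B..
.BBB
BWW.
WW.B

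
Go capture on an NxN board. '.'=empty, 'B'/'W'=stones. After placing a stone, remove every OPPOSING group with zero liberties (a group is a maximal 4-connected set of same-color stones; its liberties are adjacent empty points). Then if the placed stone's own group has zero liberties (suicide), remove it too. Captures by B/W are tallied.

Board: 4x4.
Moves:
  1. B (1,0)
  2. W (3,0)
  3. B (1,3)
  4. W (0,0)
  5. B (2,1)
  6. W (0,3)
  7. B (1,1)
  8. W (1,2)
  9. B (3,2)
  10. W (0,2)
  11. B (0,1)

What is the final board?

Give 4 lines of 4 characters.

Answer: .BWW
BBWB
.B..
W.B.

Derivation:
Move 1: B@(1,0) -> caps B=0 W=0
Move 2: W@(3,0) -> caps B=0 W=0
Move 3: B@(1,3) -> caps B=0 W=0
Move 4: W@(0,0) -> caps B=0 W=0
Move 5: B@(2,1) -> caps B=0 W=0
Move 6: W@(0,3) -> caps B=0 W=0
Move 7: B@(1,1) -> caps B=0 W=0
Move 8: W@(1,2) -> caps B=0 W=0
Move 9: B@(3,2) -> caps B=0 W=0
Move 10: W@(0,2) -> caps B=0 W=0
Move 11: B@(0,1) -> caps B=1 W=0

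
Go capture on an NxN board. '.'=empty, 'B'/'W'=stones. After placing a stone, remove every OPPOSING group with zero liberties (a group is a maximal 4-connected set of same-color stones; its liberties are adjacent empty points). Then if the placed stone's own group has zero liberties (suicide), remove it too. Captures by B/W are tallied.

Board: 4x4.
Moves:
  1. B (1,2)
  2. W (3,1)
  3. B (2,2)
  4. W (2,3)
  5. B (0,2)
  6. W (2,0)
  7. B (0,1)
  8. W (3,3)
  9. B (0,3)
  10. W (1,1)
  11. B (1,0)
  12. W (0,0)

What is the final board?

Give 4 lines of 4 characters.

Move 1: B@(1,2) -> caps B=0 W=0
Move 2: W@(3,1) -> caps B=0 W=0
Move 3: B@(2,2) -> caps B=0 W=0
Move 4: W@(2,3) -> caps B=0 W=0
Move 5: B@(0,2) -> caps B=0 W=0
Move 6: W@(2,0) -> caps B=0 W=0
Move 7: B@(0,1) -> caps B=0 W=0
Move 8: W@(3,3) -> caps B=0 W=0
Move 9: B@(0,3) -> caps B=0 W=0
Move 10: W@(1,1) -> caps B=0 W=0
Move 11: B@(1,0) -> caps B=0 W=0
Move 12: W@(0,0) -> caps B=0 W=1

Answer: WBBB
.WB.
W.BW
.W.W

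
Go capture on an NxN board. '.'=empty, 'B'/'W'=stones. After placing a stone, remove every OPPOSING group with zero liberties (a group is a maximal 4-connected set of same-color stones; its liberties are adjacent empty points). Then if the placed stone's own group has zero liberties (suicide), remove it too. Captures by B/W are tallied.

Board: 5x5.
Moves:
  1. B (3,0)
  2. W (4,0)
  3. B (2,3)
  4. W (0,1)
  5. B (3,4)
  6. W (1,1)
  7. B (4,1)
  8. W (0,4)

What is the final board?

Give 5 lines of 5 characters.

Move 1: B@(3,0) -> caps B=0 W=0
Move 2: W@(4,0) -> caps B=0 W=0
Move 3: B@(2,3) -> caps B=0 W=0
Move 4: W@(0,1) -> caps B=0 W=0
Move 5: B@(3,4) -> caps B=0 W=0
Move 6: W@(1,1) -> caps B=0 W=0
Move 7: B@(4,1) -> caps B=1 W=0
Move 8: W@(0,4) -> caps B=1 W=0

Answer: .W..W
.W...
...B.
B...B
.B...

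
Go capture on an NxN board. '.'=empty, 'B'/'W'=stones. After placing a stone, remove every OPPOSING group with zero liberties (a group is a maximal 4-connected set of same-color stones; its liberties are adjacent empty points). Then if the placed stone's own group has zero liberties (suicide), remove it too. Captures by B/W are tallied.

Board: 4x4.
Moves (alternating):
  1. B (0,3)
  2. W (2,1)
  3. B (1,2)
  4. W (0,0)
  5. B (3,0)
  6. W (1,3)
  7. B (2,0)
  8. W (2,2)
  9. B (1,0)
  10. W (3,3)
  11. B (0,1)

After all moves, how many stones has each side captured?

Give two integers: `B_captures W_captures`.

Answer: 1 0

Derivation:
Move 1: B@(0,3) -> caps B=0 W=0
Move 2: W@(2,1) -> caps B=0 W=0
Move 3: B@(1,2) -> caps B=0 W=0
Move 4: W@(0,0) -> caps B=0 W=0
Move 5: B@(3,0) -> caps B=0 W=0
Move 6: W@(1,3) -> caps B=0 W=0
Move 7: B@(2,0) -> caps B=0 W=0
Move 8: W@(2,2) -> caps B=0 W=0
Move 9: B@(1,0) -> caps B=0 W=0
Move 10: W@(3,3) -> caps B=0 W=0
Move 11: B@(0,1) -> caps B=1 W=0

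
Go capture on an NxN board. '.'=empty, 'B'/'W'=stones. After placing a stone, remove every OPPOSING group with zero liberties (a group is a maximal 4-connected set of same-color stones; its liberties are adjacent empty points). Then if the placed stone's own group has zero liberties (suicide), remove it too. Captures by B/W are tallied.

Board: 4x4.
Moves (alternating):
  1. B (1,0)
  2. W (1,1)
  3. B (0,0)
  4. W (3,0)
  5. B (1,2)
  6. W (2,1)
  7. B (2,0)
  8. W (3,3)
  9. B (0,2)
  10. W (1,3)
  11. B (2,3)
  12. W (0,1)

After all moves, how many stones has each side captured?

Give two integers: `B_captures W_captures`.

Answer: 0 3

Derivation:
Move 1: B@(1,0) -> caps B=0 W=0
Move 2: W@(1,1) -> caps B=0 W=0
Move 3: B@(0,0) -> caps B=0 W=0
Move 4: W@(3,0) -> caps B=0 W=0
Move 5: B@(1,2) -> caps B=0 W=0
Move 6: W@(2,1) -> caps B=0 W=0
Move 7: B@(2,0) -> caps B=0 W=0
Move 8: W@(3,3) -> caps B=0 W=0
Move 9: B@(0,2) -> caps B=0 W=0
Move 10: W@(1,3) -> caps B=0 W=0
Move 11: B@(2,3) -> caps B=0 W=0
Move 12: W@(0,1) -> caps B=0 W=3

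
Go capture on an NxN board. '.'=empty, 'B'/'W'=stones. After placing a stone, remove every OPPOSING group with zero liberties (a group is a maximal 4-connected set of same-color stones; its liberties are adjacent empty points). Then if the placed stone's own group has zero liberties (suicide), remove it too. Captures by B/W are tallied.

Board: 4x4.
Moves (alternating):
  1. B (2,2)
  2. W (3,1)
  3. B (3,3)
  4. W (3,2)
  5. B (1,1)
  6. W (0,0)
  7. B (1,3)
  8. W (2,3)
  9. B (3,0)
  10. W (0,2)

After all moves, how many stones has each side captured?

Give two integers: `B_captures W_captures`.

Answer: 0 1

Derivation:
Move 1: B@(2,2) -> caps B=0 W=0
Move 2: W@(3,1) -> caps B=0 W=0
Move 3: B@(3,3) -> caps B=0 W=0
Move 4: W@(3,2) -> caps B=0 W=0
Move 5: B@(1,1) -> caps B=0 W=0
Move 6: W@(0,0) -> caps B=0 W=0
Move 7: B@(1,3) -> caps B=0 W=0
Move 8: W@(2,3) -> caps B=0 W=1
Move 9: B@(3,0) -> caps B=0 W=1
Move 10: W@(0,2) -> caps B=0 W=1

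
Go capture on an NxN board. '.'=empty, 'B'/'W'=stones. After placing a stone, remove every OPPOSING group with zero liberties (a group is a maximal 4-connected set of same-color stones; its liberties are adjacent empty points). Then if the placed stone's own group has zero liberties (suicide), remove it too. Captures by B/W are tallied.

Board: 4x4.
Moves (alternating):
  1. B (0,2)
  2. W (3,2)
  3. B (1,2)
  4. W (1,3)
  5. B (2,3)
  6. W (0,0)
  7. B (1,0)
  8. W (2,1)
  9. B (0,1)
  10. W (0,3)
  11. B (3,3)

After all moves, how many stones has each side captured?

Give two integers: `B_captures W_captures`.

Answer: 1 0

Derivation:
Move 1: B@(0,2) -> caps B=0 W=0
Move 2: W@(3,2) -> caps B=0 W=0
Move 3: B@(1,2) -> caps B=0 W=0
Move 4: W@(1,3) -> caps B=0 W=0
Move 5: B@(2,3) -> caps B=0 W=0
Move 6: W@(0,0) -> caps B=0 W=0
Move 7: B@(1,0) -> caps B=0 W=0
Move 8: W@(2,1) -> caps B=0 W=0
Move 9: B@(0,1) -> caps B=1 W=0
Move 10: W@(0,3) -> caps B=1 W=0
Move 11: B@(3,3) -> caps B=1 W=0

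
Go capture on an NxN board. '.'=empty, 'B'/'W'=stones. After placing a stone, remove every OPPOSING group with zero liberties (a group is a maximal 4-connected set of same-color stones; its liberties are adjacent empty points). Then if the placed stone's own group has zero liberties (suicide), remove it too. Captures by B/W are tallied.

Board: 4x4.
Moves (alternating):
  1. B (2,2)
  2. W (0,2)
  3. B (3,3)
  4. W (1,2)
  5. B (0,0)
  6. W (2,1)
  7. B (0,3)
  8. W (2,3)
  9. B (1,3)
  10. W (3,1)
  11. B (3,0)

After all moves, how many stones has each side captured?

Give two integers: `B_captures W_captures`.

Move 1: B@(2,2) -> caps B=0 W=0
Move 2: W@(0,2) -> caps B=0 W=0
Move 3: B@(3,3) -> caps B=0 W=0
Move 4: W@(1,2) -> caps B=0 W=0
Move 5: B@(0,0) -> caps B=0 W=0
Move 6: W@(2,1) -> caps B=0 W=0
Move 7: B@(0,3) -> caps B=0 W=0
Move 8: W@(2,3) -> caps B=0 W=0
Move 9: B@(1,3) -> caps B=1 W=0
Move 10: W@(3,1) -> caps B=1 W=0
Move 11: B@(3,0) -> caps B=1 W=0

Answer: 1 0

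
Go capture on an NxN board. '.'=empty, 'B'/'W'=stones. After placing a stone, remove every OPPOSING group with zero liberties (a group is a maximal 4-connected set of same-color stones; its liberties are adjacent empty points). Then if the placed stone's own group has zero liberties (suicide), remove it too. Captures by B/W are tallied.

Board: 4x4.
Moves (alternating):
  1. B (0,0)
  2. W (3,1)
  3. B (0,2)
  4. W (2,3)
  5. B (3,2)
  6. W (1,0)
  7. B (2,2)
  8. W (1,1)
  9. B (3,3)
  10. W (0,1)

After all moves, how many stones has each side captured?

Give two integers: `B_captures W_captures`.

Answer: 0 1

Derivation:
Move 1: B@(0,0) -> caps B=0 W=0
Move 2: W@(3,1) -> caps B=0 W=0
Move 3: B@(0,2) -> caps B=0 W=0
Move 4: W@(2,3) -> caps B=0 W=0
Move 5: B@(3,2) -> caps B=0 W=0
Move 6: W@(1,0) -> caps B=0 W=0
Move 7: B@(2,2) -> caps B=0 W=0
Move 8: W@(1,1) -> caps B=0 W=0
Move 9: B@(3,3) -> caps B=0 W=0
Move 10: W@(0,1) -> caps B=0 W=1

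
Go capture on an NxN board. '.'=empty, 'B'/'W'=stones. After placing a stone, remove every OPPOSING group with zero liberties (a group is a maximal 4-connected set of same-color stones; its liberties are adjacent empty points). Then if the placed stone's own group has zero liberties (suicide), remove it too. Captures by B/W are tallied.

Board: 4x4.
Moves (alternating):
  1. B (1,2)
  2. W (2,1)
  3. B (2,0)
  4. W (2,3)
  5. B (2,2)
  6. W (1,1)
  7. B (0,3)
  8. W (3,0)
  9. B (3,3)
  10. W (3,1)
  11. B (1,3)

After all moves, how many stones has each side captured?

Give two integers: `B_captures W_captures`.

Answer: 1 0

Derivation:
Move 1: B@(1,2) -> caps B=0 W=0
Move 2: W@(2,1) -> caps B=0 W=0
Move 3: B@(2,0) -> caps B=0 W=0
Move 4: W@(2,3) -> caps B=0 W=0
Move 5: B@(2,2) -> caps B=0 W=0
Move 6: W@(1,1) -> caps B=0 W=0
Move 7: B@(0,3) -> caps B=0 W=0
Move 8: W@(3,0) -> caps B=0 W=0
Move 9: B@(3,3) -> caps B=0 W=0
Move 10: W@(3,1) -> caps B=0 W=0
Move 11: B@(1,3) -> caps B=1 W=0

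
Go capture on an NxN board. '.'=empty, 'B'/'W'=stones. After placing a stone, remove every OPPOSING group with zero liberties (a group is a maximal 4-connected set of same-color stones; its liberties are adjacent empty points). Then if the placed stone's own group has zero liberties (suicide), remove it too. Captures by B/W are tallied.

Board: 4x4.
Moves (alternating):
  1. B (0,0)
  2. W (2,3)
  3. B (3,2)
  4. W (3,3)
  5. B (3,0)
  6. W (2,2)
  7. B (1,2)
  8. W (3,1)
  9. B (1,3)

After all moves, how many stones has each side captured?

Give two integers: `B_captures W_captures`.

Answer: 0 1

Derivation:
Move 1: B@(0,0) -> caps B=0 W=0
Move 2: W@(2,3) -> caps B=0 W=0
Move 3: B@(3,2) -> caps B=0 W=0
Move 4: W@(3,3) -> caps B=0 W=0
Move 5: B@(3,0) -> caps B=0 W=0
Move 6: W@(2,2) -> caps B=0 W=0
Move 7: B@(1,2) -> caps B=0 W=0
Move 8: W@(3,1) -> caps B=0 W=1
Move 9: B@(1,3) -> caps B=0 W=1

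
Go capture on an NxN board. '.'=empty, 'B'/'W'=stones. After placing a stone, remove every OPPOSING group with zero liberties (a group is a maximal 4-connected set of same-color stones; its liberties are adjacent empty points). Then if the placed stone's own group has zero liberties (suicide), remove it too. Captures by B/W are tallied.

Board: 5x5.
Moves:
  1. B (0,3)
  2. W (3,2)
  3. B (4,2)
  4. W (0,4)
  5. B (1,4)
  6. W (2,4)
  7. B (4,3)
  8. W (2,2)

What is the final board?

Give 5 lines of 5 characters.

Move 1: B@(0,3) -> caps B=0 W=0
Move 2: W@(3,2) -> caps B=0 W=0
Move 3: B@(4,2) -> caps B=0 W=0
Move 4: W@(0,4) -> caps B=0 W=0
Move 5: B@(1,4) -> caps B=1 W=0
Move 6: W@(2,4) -> caps B=1 W=0
Move 7: B@(4,3) -> caps B=1 W=0
Move 8: W@(2,2) -> caps B=1 W=0

Answer: ...B.
....B
..W.W
..W..
..BB.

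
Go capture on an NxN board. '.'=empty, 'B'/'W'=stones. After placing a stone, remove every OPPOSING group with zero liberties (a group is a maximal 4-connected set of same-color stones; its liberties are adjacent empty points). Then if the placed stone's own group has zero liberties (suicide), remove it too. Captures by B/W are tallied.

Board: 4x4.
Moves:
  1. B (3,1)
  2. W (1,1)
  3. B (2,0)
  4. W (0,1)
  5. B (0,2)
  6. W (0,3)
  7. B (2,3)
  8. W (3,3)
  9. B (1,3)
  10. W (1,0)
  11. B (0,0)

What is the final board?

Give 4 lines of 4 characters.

Move 1: B@(3,1) -> caps B=0 W=0
Move 2: W@(1,1) -> caps B=0 W=0
Move 3: B@(2,0) -> caps B=0 W=0
Move 4: W@(0,1) -> caps B=0 W=0
Move 5: B@(0,2) -> caps B=0 W=0
Move 6: W@(0,3) -> caps B=0 W=0
Move 7: B@(2,3) -> caps B=0 W=0
Move 8: W@(3,3) -> caps B=0 W=0
Move 9: B@(1,3) -> caps B=1 W=0
Move 10: W@(1,0) -> caps B=1 W=0
Move 11: B@(0,0) -> caps B=1 W=0

Answer: .WB.
WW.B
B..B
.B.W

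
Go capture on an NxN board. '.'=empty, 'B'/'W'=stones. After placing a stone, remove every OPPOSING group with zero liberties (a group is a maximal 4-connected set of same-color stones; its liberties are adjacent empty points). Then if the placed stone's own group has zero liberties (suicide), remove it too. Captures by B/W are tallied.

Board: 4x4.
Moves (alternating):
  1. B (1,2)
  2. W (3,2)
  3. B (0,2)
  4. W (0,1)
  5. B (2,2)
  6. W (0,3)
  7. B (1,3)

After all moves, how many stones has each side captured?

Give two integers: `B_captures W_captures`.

Answer: 1 0

Derivation:
Move 1: B@(1,2) -> caps B=0 W=0
Move 2: W@(3,2) -> caps B=0 W=0
Move 3: B@(0,2) -> caps B=0 W=0
Move 4: W@(0,1) -> caps B=0 W=0
Move 5: B@(2,2) -> caps B=0 W=0
Move 6: W@(0,3) -> caps B=0 W=0
Move 7: B@(1,3) -> caps B=1 W=0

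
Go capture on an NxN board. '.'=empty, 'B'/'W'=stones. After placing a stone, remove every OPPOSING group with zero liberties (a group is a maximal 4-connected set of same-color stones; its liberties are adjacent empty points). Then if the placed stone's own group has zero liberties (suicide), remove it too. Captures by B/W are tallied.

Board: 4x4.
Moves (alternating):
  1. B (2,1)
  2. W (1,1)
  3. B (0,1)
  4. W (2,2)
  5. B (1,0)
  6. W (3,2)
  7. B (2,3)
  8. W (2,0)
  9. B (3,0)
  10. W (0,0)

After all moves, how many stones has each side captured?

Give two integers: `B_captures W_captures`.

Answer: 1 0

Derivation:
Move 1: B@(2,1) -> caps B=0 W=0
Move 2: W@(1,1) -> caps B=0 W=0
Move 3: B@(0,1) -> caps B=0 W=0
Move 4: W@(2,2) -> caps B=0 W=0
Move 5: B@(1,0) -> caps B=0 W=0
Move 6: W@(3,2) -> caps B=0 W=0
Move 7: B@(2,3) -> caps B=0 W=0
Move 8: W@(2,0) -> caps B=0 W=0
Move 9: B@(3,0) -> caps B=1 W=0
Move 10: W@(0,0) -> caps B=1 W=0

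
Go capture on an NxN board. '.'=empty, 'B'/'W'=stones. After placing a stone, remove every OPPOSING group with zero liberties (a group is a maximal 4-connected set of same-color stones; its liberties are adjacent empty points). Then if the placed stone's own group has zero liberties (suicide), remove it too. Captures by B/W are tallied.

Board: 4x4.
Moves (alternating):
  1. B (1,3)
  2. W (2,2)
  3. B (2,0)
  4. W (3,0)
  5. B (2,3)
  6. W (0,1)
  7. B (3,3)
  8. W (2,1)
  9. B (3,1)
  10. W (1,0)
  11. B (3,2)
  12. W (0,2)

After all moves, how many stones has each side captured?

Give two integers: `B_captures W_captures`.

Answer: 1 0

Derivation:
Move 1: B@(1,3) -> caps B=0 W=0
Move 2: W@(2,2) -> caps B=0 W=0
Move 3: B@(2,0) -> caps B=0 W=0
Move 4: W@(3,0) -> caps B=0 W=0
Move 5: B@(2,3) -> caps B=0 W=0
Move 6: W@(0,1) -> caps B=0 W=0
Move 7: B@(3,3) -> caps B=0 W=0
Move 8: W@(2,1) -> caps B=0 W=0
Move 9: B@(3,1) -> caps B=1 W=0
Move 10: W@(1,0) -> caps B=1 W=0
Move 11: B@(3,2) -> caps B=1 W=0
Move 12: W@(0,2) -> caps B=1 W=0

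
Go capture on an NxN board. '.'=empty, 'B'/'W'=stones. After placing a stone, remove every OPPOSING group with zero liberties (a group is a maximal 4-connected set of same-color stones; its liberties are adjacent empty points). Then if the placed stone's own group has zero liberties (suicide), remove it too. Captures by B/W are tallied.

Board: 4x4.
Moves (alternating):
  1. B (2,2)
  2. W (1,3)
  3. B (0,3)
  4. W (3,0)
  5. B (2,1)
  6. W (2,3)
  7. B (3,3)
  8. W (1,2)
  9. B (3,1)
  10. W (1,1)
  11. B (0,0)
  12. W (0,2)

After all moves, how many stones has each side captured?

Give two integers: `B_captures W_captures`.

Answer: 0 1

Derivation:
Move 1: B@(2,2) -> caps B=0 W=0
Move 2: W@(1,3) -> caps B=0 W=0
Move 3: B@(0,3) -> caps B=0 W=0
Move 4: W@(3,0) -> caps B=0 W=0
Move 5: B@(2,1) -> caps B=0 W=0
Move 6: W@(2,3) -> caps B=0 W=0
Move 7: B@(3,3) -> caps B=0 W=0
Move 8: W@(1,2) -> caps B=0 W=0
Move 9: B@(3,1) -> caps B=0 W=0
Move 10: W@(1,1) -> caps B=0 W=0
Move 11: B@(0,0) -> caps B=0 W=0
Move 12: W@(0,2) -> caps B=0 W=1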